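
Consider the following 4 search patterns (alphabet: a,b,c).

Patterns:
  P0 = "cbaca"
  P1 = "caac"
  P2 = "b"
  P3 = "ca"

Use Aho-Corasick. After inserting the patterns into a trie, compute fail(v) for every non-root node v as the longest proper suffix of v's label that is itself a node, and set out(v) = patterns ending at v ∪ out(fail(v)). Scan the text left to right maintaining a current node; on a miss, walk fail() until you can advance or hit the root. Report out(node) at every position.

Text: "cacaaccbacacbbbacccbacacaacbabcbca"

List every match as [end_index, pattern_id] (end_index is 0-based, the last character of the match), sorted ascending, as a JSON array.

Build automaton:
Trie (insert patterns):
  0='ε' goto b→9 c→1
  1='c' goto a→6 b→2
  2='cb' goto a→3
  3='cba' goto c→4
  4='cbac' goto a→5
  5='cbaca' goto ·  [P0 ends]
  6='ca' goto a→7  [P3 ends]
  7='caa' goto c→8
  8='caac' goto ·  [P1 ends]
  9='b' goto ·  [P2 ends]

Failure links (BFS by depth):
  fail(1) 'c': from fail(0)=0 chase 'c': 0 ⇒ 0;  out=∅∪out(0)=∅
  fail(9) 'b': from fail(0)=0 chase 'b': 0 ⇒ 0;  out={2}∪out(0)={2}
  fail(2) 'cb': from fail(1)=0 chase 'b': 0 ⇒ 9;  out=∅∪out(9)={2}
  fail(6) 'ca': from fail(1)=0 chase 'a': 0 ⇒ 0;  out={3}∪out(0)={3}
  fail(3) 'cba': from fail(2)=9 chase 'a': 9→0 ⇒ 0;  out=∅∪out(0)=∅
  fail(7) 'caa': from fail(6)=0 chase 'a': 0 ⇒ 0;  out=∅∪out(0)=∅
  fail(4) 'cbac': from fail(3)=0 chase 'c': 0 ⇒ 1;  out=∅∪out(1)=∅
  fail(8) 'caac': from fail(7)=0 chase 'c': 0 ⇒ 1;  out={1}∪out(1)={1}
  fail(5) 'cbaca': from fail(4)=1 chase 'a': 1 ⇒ 6;  out={0}∪out(6)={0,3}

Text stream:
i=0 'c': node 0→1
i=1 'a': node 1→6  → match P3@[0:1]
i=2 'c': node 6→1 ·f
i=3 'a': node 1→6  → match P3@[2:3]
i=4 'a': node 6→7
i=5 'c': node 7→8  → match P1@[2:5]
i=6 'c': node 8→1 ·f
i=7 'b': node 1→2  → match P2@[7:7]
i=8 'a': node 2→3
i=9 'c': node 3→4
i=10 'a': node 4→5  → match P0@[6:10],P3@[9:10]
i=11 'c': node 5→1 ·f
i=12 'b': node 1→2  → match P2@[12:12]
i=13 'b': node 2→9 ·f  → match P2@[13:13]
i=14 'b': node 9→9 ·f  → match P2@[14:14]
i=15 'a': node 9→0 ·f
i=16 'c': node 0→1
i=17 'c': node 1→1 ·f
i=18 'c': node 1→1 ·f
i=19 'b': node 1→2  → match P2@[19:19]
i=20 'a': node 2→3
i=21 'c': node 3→4
i=22 'a': node 4→5  → match P0@[18:22],P3@[21:22]
i=23 'c': node 5→1 ·f
i=24 'a': node 1→6  → match P3@[23:24]
i=25 'a': node 6→7
i=26 'c': node 7→8  → match P1@[23:26]
i=27 'b': node 8→2 ·f  → match P2@[27:27]
i=28 'a': node 2→3
i=29 'b': node 3→9 ·f  → match P2@[29:29]
i=30 'c': node 9→1 ·f
i=31 'b': node 1→2  → match P2@[31:31]
i=32 'c': node 2→1 ·f
i=33 'a': node 1→6  → match P3@[32:33]

All matches (sorted): [[1,3],[3,3],[5,1],[7,2],[10,0],[10,3],[12,2],[13,2],[14,2],[19,2],[22,0],[22,3],[24,3],[26,1],[27,2],[29,2],[31,2],[33,3]]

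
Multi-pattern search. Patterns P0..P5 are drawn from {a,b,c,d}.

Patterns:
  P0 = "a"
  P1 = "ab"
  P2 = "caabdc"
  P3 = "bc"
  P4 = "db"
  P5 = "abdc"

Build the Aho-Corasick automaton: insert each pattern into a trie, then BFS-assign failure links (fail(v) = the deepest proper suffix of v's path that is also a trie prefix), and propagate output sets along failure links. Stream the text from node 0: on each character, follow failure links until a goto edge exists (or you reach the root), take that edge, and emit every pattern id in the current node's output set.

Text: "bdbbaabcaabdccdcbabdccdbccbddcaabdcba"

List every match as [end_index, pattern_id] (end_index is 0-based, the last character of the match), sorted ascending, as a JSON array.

Build automaton:
Trie (insert patterns):
  n0 'ε': a→1 b→9 c→3 d→11
  n1 'a': b→2  ←P0
  n2 'ab': d→13  ←P1
  n3 'c': a→4
  n4 'ca': a→5
  n5 'caa': b→6
  n6 'caab': d→7
  n7 'caabd': c→8
  n8 'caabdc': ·  ←P2
  n9 'b': c→10
  n10 'bc': ·  ←P3
  n11 'd': b→12
  n12 'db': ·  ←P4
  n13 'abd': c→14
  n14 'abdc': ·  ←P5

BFS fail/out derivation:
  n1('a'): parent n0 fail=0; on 'a' 0 → fail=0;  out {0}∪∅={0}
  n3('c'): parent n0 fail=0; on 'c' 0 → fail=0;  out ∅∪∅=∅
  n9('b'): parent n0 fail=0; on 'b' 0 → fail=0;  out ∅∪∅=∅
  n11('d'): parent n0 fail=0; on 'd' 0 → fail=0;  out ∅∪∅=∅
  n2('ab'): parent n1 fail=0; on 'b' 0 → fail=9;  out {1}∪∅={1}
  n4('ca'): parent n3 fail=0; on 'a' 0 → fail=1;  out ∅∪{0}={0}
  n10('bc'): parent n9 fail=0; on 'c' 0 → fail=3;  out {3}∪∅={3}
  n12('db'): parent n11 fail=0; on 'b' 0 → fail=9;  out {4}∪∅={4}
  n5('caa'): parent n4 fail=1; on 'a' 1→0 → fail=1;  out ∅∪{0}={0}
  n13('abd'): parent n2 fail=9; on 'd' 9→0 → fail=11;  out ∅∪∅=∅
  n6('caab'): parent n5 fail=1; on 'b' 1 → fail=2;  out ∅∪{1}={1}
  n14('abdc'): parent n13 fail=11; on 'c' 11→0 → fail=3;  out {5}∪∅={5}
  n7('caabd'): parent n6 fail=2; on 'd' 2 → fail=13;  out ∅∪∅=∅
  n8('caabdc'): parent n7 fail=13; on 'c' 13 → fail=14;  out {2}∪{5}={2,5}

Run:
pos 0 'b': at 9
pos 1 'd': at 11 (fail-walked)
pos 2 'b': at 12  → match P4@[1:2]
pos 3 'b': at 9 (fail-walked)
pos 4 'a': at 1 (fail-walked)  → match P0@[4:4]
pos 5 'a': at 1 (fail-walked)  → match P0@[5:5]
pos 6 'b': at 2  → match P1@[5:6]
pos 7 'c': at 10 (fail-walked)  → match P3@[6:7]
pos 8 'a': at 4 (fail-walked)  → match P0@[8:8]
pos 9 'a': at 5  → match P0@[9:9]
pos 10 'b': at 6  → match P1@[9:10]
pos 11 'd': at 7
pos 12 'c': at 8  → match P2@[7:12],P5@[9:12]
pos 13 'c': at 3 (fail-walked)
pos 14 'd': at 11 (fail-walked)
pos 15 'c': at 3 (fail-walked)
pos 16 'b': at 9 (fail-walked)
pos 17 'a': at 1 (fail-walked)  → match P0@[17:17]
pos 18 'b': at 2  → match P1@[17:18]
pos 19 'd': at 13
pos 20 'c': at 14  → match P5@[17:20]
pos 21 'c': at 3 (fail-walked)
pos 22 'd': at 11 (fail-walked)
pos 23 'b': at 12  → match P4@[22:23]
pos 24 'c': at 10 (fail-walked)  → match P3@[23:24]
pos 25 'c': at 3 (fail-walked)
pos 26 'b': at 9 (fail-walked)
pos 27 'd': at 11 (fail-walked)
pos 28 'd': at 11 (fail-walked)
pos 29 'c': at 3 (fail-walked)
pos 30 'a': at 4  → match P0@[30:30]
pos 31 'a': at 5  → match P0@[31:31]
pos 32 'b': at 6  → match P1@[31:32]
pos 33 'd': at 7
pos 34 'c': at 8  → match P2@[29:34],P5@[31:34]
pos 35 'b': at 9 (fail-walked)
pos 36 'a': at 1 (fail-walked)  → match P0@[36:36]

Result: [[2,4],[4,0],[5,0],[6,1],[7,3],[8,0],[9,0],[10,1],[12,2],[12,5],[17,0],[18,1],[20,5],[23,4],[24,3],[30,0],[31,0],[32,1],[34,2],[34,5],[36,0]]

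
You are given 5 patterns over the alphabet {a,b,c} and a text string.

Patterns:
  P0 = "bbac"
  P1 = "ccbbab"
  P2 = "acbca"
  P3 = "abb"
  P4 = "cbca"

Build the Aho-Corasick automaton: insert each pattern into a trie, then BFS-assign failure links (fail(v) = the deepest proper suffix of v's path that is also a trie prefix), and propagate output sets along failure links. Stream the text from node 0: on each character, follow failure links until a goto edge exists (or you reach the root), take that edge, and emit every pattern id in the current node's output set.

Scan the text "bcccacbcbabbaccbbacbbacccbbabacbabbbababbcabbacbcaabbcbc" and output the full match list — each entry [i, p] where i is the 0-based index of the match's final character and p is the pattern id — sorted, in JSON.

Build:
Trie nodes:
  n0 'ε': a→11 b→1 c→5
  n1 'b': b→2
  n2 'bb': a→3
  n3 'bba': c→4
  n4 'bbac': ·  [P0 ends]
  n5 'c': b→18 c→6
  n6 'cc': b→7
  n7 'ccb': b→8
  n8 'ccbb': a→9
  n9 'ccbba': b→10
  n10 'ccbbab': ·  [P1 ends]
  n11 'a': b→16 c→12
  n12 'ac': b→13
  n13 'acb': c→14
  n14 'acbc': a→15
  n15 'acbca': ·  [P2 ends]
  n16 'ab': b→17
  n17 'abb': ·  [P3 ends]
  n18 'cb': c→19
  n19 'cbc': a→20
  n20 'cbca': ·  [P4 ends]

BFS fail/out derivation:
  fail(1) 'b': from fail(0)=0 chase 'b': 0 ⇒ 0;  out=∅∪out(0)=∅
  fail(5) 'c': from fail(0)=0 chase 'c': 0 ⇒ 0;  out=∅∪out(0)=∅
  fail(11) 'a': from fail(0)=0 chase 'a': 0 ⇒ 0;  out=∅∪out(0)=∅
  fail(2) 'bb': from fail(1)=0 chase 'b': 0 ⇒ 1;  out=∅∪out(1)=∅
  fail(6) 'cc': from fail(5)=0 chase 'c': 0 ⇒ 5;  out=∅∪out(5)=∅
  fail(12) 'ac': from fail(11)=0 chase 'c': 0 ⇒ 5;  out=∅∪out(5)=∅
  fail(16) 'ab': from fail(11)=0 chase 'b': 0 ⇒ 1;  out=∅∪out(1)=∅
  fail(18) 'cb': from fail(5)=0 chase 'b': 0 ⇒ 1;  out=∅∪out(1)=∅
  fail(3) 'bba': from fail(2)=1 chase 'a': 1→0 ⇒ 11;  out=∅∪out(11)=∅
  fail(7) 'ccb': from fail(6)=5 chase 'b': 5 ⇒ 18;  out=∅∪out(18)=∅
  fail(13) 'acb': from fail(12)=5 chase 'b': 5 ⇒ 18;  out=∅∪out(18)=∅
  fail(17) 'abb': from fail(16)=1 chase 'b': 1 ⇒ 2;  out={3}∪out(2)={3}
  fail(19) 'cbc': from fail(18)=1 chase 'c': 1→0 ⇒ 5;  out=∅∪out(5)=∅
  fail(4) 'bbac': from fail(3)=11 chase 'c': 11 ⇒ 12;  out={0}∪out(12)={0}
  fail(8) 'ccbb': from fail(7)=18 chase 'b': 18→1 ⇒ 2;  out=∅∪out(2)=∅
  fail(14) 'acbc': from fail(13)=18 chase 'c': 18 ⇒ 19;  out=∅∪out(19)=∅
  fail(20) 'cbca': from fail(19)=5 chase 'a': 5→0 ⇒ 11;  out={4}∪out(11)={4}
  fail(9) 'ccbba': from fail(8)=2 chase 'a': 2 ⇒ 3;  out=∅∪out(3)=∅
  fail(15) 'acbca': from fail(14)=19 chase 'a': 19 ⇒ 20;  out={2}∪out(20)={2,4}
  fail(10) 'ccbbab': from fail(9)=3 chase 'b': 3→11 ⇒ 16;  out={1}∪out(16)={1}

Scan:
i=0 'b': node 0→1
i=1 'c': node 1→5 ·f
i=2 'c': node 5→6
i=3 'c': node 6→6 ·f
i=4 'a': node 6→11 ·f
i=5 'c': node 11→12
i=6 'b': node 12→13
i=7 'c': node 13→14
i=8 'b': node 14→18 ·f
i=9 'a': node 18→11 ·f
i=10 'b': node 11→16
i=11 'b': node 16→17  emit P3@[9:11]
i=12 'a': node 17→3 ·f
i=13 'c': node 3→4  emit P0@[10:13]
i=14 'c': node 4→6 ·f
i=15 'b': node 6→7
i=16 'b': node 7→8
i=17 'a': node 8→9
i=18 'c': node 9→4 ·f  emit P0@[15:18]
i=19 'b': node 4→13 ·f
i=20 'b': node 13→2 ·f
i=21 'a': node 2→3
i=22 'c': node 3→4  emit P0@[19:22]
i=23 'c': node 4→6 ·f
i=24 'c': node 6→6 ·f
i=25 'b': node 6→7
i=26 'b': node 7→8
i=27 'a': node 8→9
i=28 'b': node 9→10  emit P1@[23:28]
i=29 'a': node 10→11 ·f
i=30 'c': node 11→12
i=31 'b': node 12→13
i=32 'a': node 13→11 ·f
i=33 'b': node 11→16
i=34 'b': node 16→17  emit P3@[32:34]
i=35 'b': node 17→2 ·f
i=36 'a': node 2→3
i=37 'b': node 3→16 ·f
i=38 'a': node 16→11 ·f
i=39 'b': node 11→16
i=40 'b': node 16→17  emit P3@[38:40]
i=41 'c': node 17→5 ·f
i=42 'a': node 5→11 ·f
i=43 'b': node 11→16
i=44 'b': node 16→17  emit P3@[42:44]
i=45 'a': node 17→3 ·f
i=46 'c': node 3→4  emit P0@[43:46]
i=47 'b': node 4→13 ·f
i=48 'c': node 13→14
i=49 'a': node 14→15  emit P2@[45:49],P4@[46:49]
i=50 'a': node 15→11 ·f
i=51 'b': node 11→16
i=52 'b': node 16→17  emit P3@[50:52]
i=53 'c': node 17→5 ·f
i=54 'b': node 5→18
i=55 'c': node 18→19

All matches (sorted): [[11,3],[13,0],[18,0],[22,0],[28,1],[34,3],[40,3],[44,3],[46,0],[49,2],[49,4],[52,3]]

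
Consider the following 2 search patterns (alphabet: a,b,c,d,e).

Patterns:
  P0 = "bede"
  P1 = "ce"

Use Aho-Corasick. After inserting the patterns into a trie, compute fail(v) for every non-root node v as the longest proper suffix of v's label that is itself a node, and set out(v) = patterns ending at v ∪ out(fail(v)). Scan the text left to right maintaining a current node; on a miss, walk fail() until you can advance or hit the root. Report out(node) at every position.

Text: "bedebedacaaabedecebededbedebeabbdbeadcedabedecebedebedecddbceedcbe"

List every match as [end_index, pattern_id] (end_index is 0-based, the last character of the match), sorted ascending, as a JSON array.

Build:
Trie (insert patterns):
  0='ε' goto b→1 c→5
  1='b' goto e→2
  2='be' goto d→3
  3='bed' goto e→4
  4='bede' goto ·  ←P0
  5='c' goto e→6
  6='ce' goto ·  ←P1

BFS fail/out derivation:
  fail(1) 'b': from fail(0)=0 chase 'b': 0 ⇒ 0;  out=∅∪out(0)=∅
  fail(5) 'c': from fail(0)=0 chase 'c': 0 ⇒ 0;  out=∅∪out(0)=∅
  fail(2) 'be': from fail(1)=0 chase 'e': 0 ⇒ 0;  out=∅∪out(0)=∅
  fail(6) 'ce': from fail(5)=0 chase 'e': 0 ⇒ 0;  out={1}∪out(0)={1}
  fail(3) 'bed': from fail(2)=0 chase 'd': 0 ⇒ 0;  out=∅∪out(0)=∅
  fail(4) 'bede': from fail(3)=0 chase 'e': 0 ⇒ 0;  out={0}∪out(0)={0}

Scan:
i=0 'b': node 0→1
i=1 'e': node 1→2
i=2 'd': node 2→3
i=3 'e': node 3→4  → match P0@[0:3]
i=4 'b': node 4→1 ·f
i=5 'e': node 1→2
i=6 'd': node 2→3
i=7 'a': node 3→0 ·f
i=8 'c': node 0→5
i=9 'a': node 5→0 ·f
i=10 'a': node 0→0
i=11 'a': node 0→0
i=12 'b': node 0→1
i=13 'e': node 1→2
i=14 'd': node 2→3
i=15 'e': node 3→4  → match P0@[12:15]
i=16 'c': node 4→5 ·f
i=17 'e': node 5→6  → match P1@[16:17]
i=18 'b': node 6→1 ·f
i=19 'e': node 1→2
i=20 'd': node 2→3
i=21 'e': node 3→4  → match P0@[18:21]
i=22 'd': node 4→0 ·f
i=23 'b': node 0→1
i=24 'e': node 1→2
i=25 'd': node 2→3
i=26 'e': node 3→4  → match P0@[23:26]
i=27 'b': node 4→1 ·f
i=28 'e': node 1→2
i=29 'a': node 2→0 ·f
i=30 'b': node 0→1
i=31 'b': node 1→1 ·f
i=32 'd': node 1→0 ·f
i=33 'b': node 0→1
i=34 'e': node 1→2
i=35 'a': node 2→0 ·f
i=36 'd': node 0→0
i=37 'c': node 0→5
i=38 'e': node 5→6  → match P1@[37:38]
i=39 'd': node 6→0 ·f
i=40 'a': node 0→0
i=41 'b': node 0→1
i=42 'e': node 1→2
i=43 'd': node 2→3
i=44 'e': node 3→4  → match P0@[41:44]
i=45 'c': node 4→5 ·f
i=46 'e': node 5→6  → match P1@[45:46]
i=47 'b': node 6→1 ·f
i=48 'e': node 1→2
i=49 'd': node 2→3
i=50 'e': node 3→4  → match P0@[47:50]
i=51 'b': node 4→1 ·f
i=52 'e': node 1→2
i=53 'd': node 2→3
i=54 'e': node 3→4  → match P0@[51:54]
i=55 'c': node 4→5 ·f
i=56 'd': node 5→0 ·f
i=57 'd': node 0→0
i=58 'b': node 0→1
i=59 'c': node 1→5 ·f
i=60 'e': node 5→6  → match P1@[59:60]
i=61 'e': node 6→0 ·f
i=62 'd': node 0→0
i=63 'c': node 0→5
i=64 'b': node 5→1 ·f
i=65 'e': node 1→2

Result: [[3,0],[15,0],[17,1],[21,0],[26,0],[38,1],[44,0],[46,1],[50,0],[54,0],[60,1]]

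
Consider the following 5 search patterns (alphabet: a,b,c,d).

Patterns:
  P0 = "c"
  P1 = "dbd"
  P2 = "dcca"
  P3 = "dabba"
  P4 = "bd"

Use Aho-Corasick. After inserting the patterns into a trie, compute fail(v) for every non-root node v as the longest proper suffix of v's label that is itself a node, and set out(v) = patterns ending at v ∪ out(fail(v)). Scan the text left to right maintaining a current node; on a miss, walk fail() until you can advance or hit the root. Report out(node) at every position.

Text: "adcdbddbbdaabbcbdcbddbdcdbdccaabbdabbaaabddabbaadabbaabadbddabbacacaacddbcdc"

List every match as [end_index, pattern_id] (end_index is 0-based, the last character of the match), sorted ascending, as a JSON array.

Build automaton:
Trie (insert patterns):
  n0 'ε': b→12 c→1 d→2
  n1 'c': ·  ←P0
  n2 'd': a→8 b→3 c→5
  n3 'db': d→4
  n4 'dbd': ·  ←P1
  n5 'dc': c→6
  n6 'dcc': a→7
  n7 'dcca': ·  ←P2
  n8 'da': b→9
  n9 'dab': b→10
  n10 'dabb': a→11
  n11 'dabba': ·  ←P3
  n12 'b': d→13
  n13 'bd': ·  ←P4

BFS fail/out derivation:
  fail(1) 'c': from fail(0)=0 chase 'c': 0 ⇒ 0;  out={0}∪out(0)={0}
  fail(2) 'd': from fail(0)=0 chase 'd': 0 ⇒ 0;  out=∅∪out(0)=∅
  fail(12) 'b': from fail(0)=0 chase 'b': 0 ⇒ 0;  out=∅∪out(0)=∅
  fail(3) 'db': from fail(2)=0 chase 'b': 0 ⇒ 12;  out=∅∪out(12)=∅
  fail(5) 'dc': from fail(2)=0 chase 'c': 0 ⇒ 1;  out=∅∪out(1)={0}
  fail(8) 'da': from fail(2)=0 chase 'a': 0 ⇒ 0;  out=∅∪out(0)=∅
  fail(13) 'bd': from fail(12)=0 chase 'd': 0 ⇒ 2;  out={4}∪out(2)={4}
  fail(4) 'dbd': from fail(3)=12 chase 'd': 12 ⇒ 13;  out={1}∪out(13)={1,4}
  fail(6) 'dcc': from fail(5)=1 chase 'c': 1→0 ⇒ 1;  out=∅∪out(1)={0}
  fail(9) 'dab': from fail(8)=0 chase 'b': 0 ⇒ 12;  out=∅∪out(12)=∅
  fail(7) 'dcca': from fail(6)=1 chase 'a': 1→0 ⇒ 0;  out={2}∪out(0)={2}
  fail(10) 'dabb': from fail(9)=12 chase 'b': 12→0 ⇒ 12;  out=∅∪out(12)=∅
  fail(11) 'dabba': from fail(10)=12 chase 'a': 12→0 ⇒ 0;  out={3}∪out(0)={3}

Run:
pos 0 'a': at 0
pos 1 'd': at 2
pos 2 'c': at 5  emit P0@[2:2]
pos 3 'd': at 2 ·f
pos 4 'b': at 3
pos 5 'd': at 4  emit P1@[3:5],P4@[4:5]
pos 6 'd': at 2 ·f
pos 7 'b': at 3
pos 8 'b': at 12 ·f
pos 9 'd': at 13  emit P4@[8:9]
pos 10 'a': at 8 ·f
pos 11 'a': at 0 ·f
pos 12 'b': at 12
pos 13 'b': at 12 ·f
pos 14 'c': at 1 ·f  emit P0@[14:14]
pos 15 'b': at 12 ·f
pos 16 'd': at 13  emit P4@[15:16]
pos 17 'c': at 5 ·f  emit P0@[17:17]
pos 18 'b': at 12 ·f
pos 19 'd': at 13  emit P4@[18:19]
pos 20 'd': at 2 ·f
pos 21 'b': at 3
pos 22 'd': at 4  emit P1@[20:22],P4@[21:22]
pos 23 'c': at 5 ·f  emit P0@[23:23]
pos 24 'd': at 2 ·f
pos 25 'b': at 3
pos 26 'd': at 4  emit P1@[24:26],P4@[25:26]
pos 27 'c': at 5 ·f  emit P0@[27:27]
pos 28 'c': at 6  emit P0@[28:28]
pos 29 'a': at 7  emit P2@[26:29]
pos 30 'a': at 0 ·f
pos 31 'b': at 12
pos 32 'b': at 12 ·f
pos 33 'd': at 13  emit P4@[32:33]
pos 34 'a': at 8 ·f
pos 35 'b': at 9
pos 36 'b': at 10
pos 37 'a': at 11  emit P3@[33:37]
pos 38 'a': at 0 ·f
pos 39 'a': at 0
pos 40 'b': at 12
pos 41 'd': at 13  emit P4@[40:41]
pos 42 'd': at 2 ·f
pos 43 'a': at 8
pos 44 'b': at 9
pos 45 'b': at 10
pos 46 'a': at 11  emit P3@[42:46]
pos 47 'a': at 0 ·f
pos 48 'd': at 2
pos 49 'a': at 8
pos 50 'b': at 9
pos 51 'b': at 10
pos 52 'a': at 11  emit P3@[48:52]
pos 53 'a': at 0 ·f
pos 54 'b': at 12
pos 55 'a': at 0 ·f
pos 56 'd': at 2
pos 57 'b': at 3
pos 58 'd': at 4  emit P1@[56:58],P4@[57:58]
pos 59 'd': at 2 ·f
pos 60 'a': at 8
pos 61 'b': at 9
pos 62 'b': at 10
pos 63 'a': at 11  emit P3@[59:63]
pos 64 'c': at 1 ·f  emit P0@[64:64]
pos 65 'a': at 0 ·f
pos 66 'c': at 1  emit P0@[66:66]
pos 67 'a': at 0 ·f
pos 68 'a': at 0
pos 69 'c': at 1  emit P0@[69:69]
pos 70 'd': at 2 ·f
pos 71 'd': at 2 ·f
pos 72 'b': at 3
pos 73 'c': at 1 ·f  emit P0@[73:73]
pos 74 'd': at 2 ·f
pos 75 'c': at 5  emit P0@[75:75]

Result: [[2,0],[5,1],[5,4],[9,4],[14,0],[16,4],[17,0],[19,4],[22,1],[22,4],[23,0],[26,1],[26,4],[27,0],[28,0],[29,2],[33,4],[37,3],[41,4],[46,3],[52,3],[58,1],[58,4],[63,3],[64,0],[66,0],[69,0],[73,0],[75,0]]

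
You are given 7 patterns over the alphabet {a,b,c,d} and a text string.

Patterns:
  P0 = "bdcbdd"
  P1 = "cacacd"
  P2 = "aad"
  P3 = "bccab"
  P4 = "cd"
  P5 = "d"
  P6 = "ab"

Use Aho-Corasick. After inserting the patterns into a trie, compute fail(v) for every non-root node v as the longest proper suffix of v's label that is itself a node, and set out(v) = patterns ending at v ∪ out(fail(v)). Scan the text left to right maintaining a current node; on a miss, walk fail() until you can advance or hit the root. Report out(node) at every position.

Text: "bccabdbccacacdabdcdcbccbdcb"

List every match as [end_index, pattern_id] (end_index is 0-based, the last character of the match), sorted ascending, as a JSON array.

Build:
Trie (insert patterns):
  n0 'ε': a→13 b→1 c→7 d→21
  n1 'b': c→16 d→2
  n2 'bd': c→3
  n3 'bdc': b→4
  n4 'bdcb': d→5
  n5 'bdcbd': d→6
  n6 'bdcbdd': ·  ←P0
  n7 'c': a→8 d→20
  n8 'ca': c→9
  n9 'cac': a→10
  n10 'caca': c→11
  n11 'cacac': d→12
  n12 'cacacd': ·  ←P1
  n13 'a': a→14 b→22
  n14 'aa': d→15
  n15 'aad': ·  ←P2
  n16 'bc': c→17
  n17 'bcc': a→18
  n18 'bcca': b→19
  n19 'bccab': ·  ←P3
  n20 'cd': ·  ←P4
  n21 'd': ·  ←P5
  n22 'ab': ·  ←P6

BFS fail/out derivation:
  n1('b'): parent n0 fail=0; on 'b' 0 → fail=0;  out ∅∪∅=∅
  n7('c'): parent n0 fail=0; on 'c' 0 → fail=0;  out ∅∪∅=∅
  n13('a'): parent n0 fail=0; on 'a' 0 → fail=0;  out ∅∪∅=∅
  n21('d'): parent n0 fail=0; on 'd' 0 → fail=0;  out {5}∪∅={5}
  n2('bd'): parent n1 fail=0; on 'd' 0 → fail=21;  out ∅∪{5}={5}
  n8('ca'): parent n7 fail=0; on 'a' 0 → fail=13;  out ∅∪∅=∅
  n14('aa'): parent n13 fail=0; on 'a' 0 → fail=13;  out ∅∪∅=∅
  n16('bc'): parent n1 fail=0; on 'c' 0 → fail=7;  out ∅∪∅=∅
  n20('cd'): parent n7 fail=0; on 'd' 0 → fail=21;  out {4}∪{5}={4,5}
  n22('ab'): parent n13 fail=0; on 'b' 0 → fail=1;  out {6}∪∅={6}
  n3('bdc'): parent n2 fail=21; on 'c' 21→0 → fail=7;  out ∅∪∅=∅
  n9('cac'): parent n8 fail=13; on 'c' 13→0 → fail=7;  out ∅∪∅=∅
  n15('aad'): parent n14 fail=13; on 'd' 13→0 → fail=21;  out {2}∪{5}={2,5}
  n17('bcc'): parent n16 fail=7; on 'c' 7→0 → fail=7;  out ∅∪∅=∅
  n4('bdcb'): parent n3 fail=7; on 'b' 7→0 → fail=1;  out ∅∪∅=∅
  n10('caca'): parent n9 fail=7; on 'a' 7 → fail=8;  out ∅∪∅=∅
  n18('bcca'): parent n17 fail=7; on 'a' 7 → fail=8;  out ∅∪∅=∅
  n5('bdcbd'): parent n4 fail=1; on 'd' 1 → fail=2;  out ∅∪{5}={5}
  n11('cacac'): parent n10 fail=8; on 'c' 8 → fail=9;  out ∅∪∅=∅
  n19('bccab'): parent n18 fail=8; on 'b' 8→13 → fail=22;  out {3}∪{6}={3,6}
  n6('bdcbdd'): parent n5 fail=2; on 'd' 2→21→0 → fail=21;  out {0}∪{5}={0,5}
  n12('cacacd'): parent n11 fail=9; on 'd' 9→7 → fail=20;  out {1}∪{4,5}={1,4,5}

Text stream:
pos 0 'b': at 1
pos 1 'c': at 16
pos 2 'c': at 17
pos 3 'a': at 18
pos 4 'b': at 19  → match P3@[0:4],P6@[3:4]
pos 5 'd': at 2 (fail-walked)  → match P5@[5:5]
pos 6 'b': at 1 (fail-walked)
pos 7 'c': at 16
pos 8 'c': at 17
pos 9 'a': at 18
pos 10 'c': at 9 (fail-walked)
pos 11 'a': at 10
pos 12 'c': at 11
pos 13 'd': at 12  → match P1@[8:13],P4@[12:13],P5@[13:13]
pos 14 'a': at 13 (fail-walked)
pos 15 'b': at 22  → match P6@[14:15]
pos 16 'd': at 2 (fail-walked)  → match P5@[16:16]
pos 17 'c': at 3
pos 18 'd': at 20 (fail-walked)  → match P4@[17:18],P5@[18:18]
pos 19 'c': at 7 (fail-walked)
pos 20 'b': at 1 (fail-walked)
pos 21 'c': at 16
pos 22 'c': at 17
pos 23 'b': at 1 (fail-walked)
pos 24 'd': at 2  → match P5@[24:24]
pos 25 'c': at 3
pos 26 'b': at 4

Matches: [[4,3],[4,6],[5,5],[13,1],[13,4],[13,5],[15,6],[16,5],[18,4],[18,5],[24,5]]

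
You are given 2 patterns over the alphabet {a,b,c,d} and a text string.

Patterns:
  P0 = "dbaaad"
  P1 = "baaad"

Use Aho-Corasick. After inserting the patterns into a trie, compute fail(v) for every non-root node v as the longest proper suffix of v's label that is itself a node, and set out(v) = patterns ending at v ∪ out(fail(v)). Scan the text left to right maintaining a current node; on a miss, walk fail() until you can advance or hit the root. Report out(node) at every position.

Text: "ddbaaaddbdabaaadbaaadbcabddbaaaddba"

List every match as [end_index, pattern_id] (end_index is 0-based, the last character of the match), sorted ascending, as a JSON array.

Construct AC machine:
Trie nodes:
  n0 'ε': b→7 d→1
  n1 'd': b→2
  n2 'db': a→3
  n3 'dba': a→4
  n4 'dbaa': a→5
  n5 'dbaaa': d→6
  n6 'dbaaad': ·  [P0 ends]
  n7 'b': a→8
  n8 'ba': a→9
  n9 'baa': a→10
  n10 'baaa': d→11
  n11 'baaad': ·  [P1 ends]

Failure links (BFS by depth):
  fail(1) 'd': from fail(0)=0 chase 'd': 0 ⇒ 0;  out=∅∪out(0)=∅
  fail(7) 'b': from fail(0)=0 chase 'b': 0 ⇒ 0;  out=∅∪out(0)=∅
  fail(2) 'db': from fail(1)=0 chase 'b': 0 ⇒ 7;  out=∅∪out(7)=∅
  fail(8) 'ba': from fail(7)=0 chase 'a': 0 ⇒ 0;  out=∅∪out(0)=∅
  fail(3) 'dba': from fail(2)=7 chase 'a': 7 ⇒ 8;  out=∅∪out(8)=∅
  fail(9) 'baa': from fail(8)=0 chase 'a': 0 ⇒ 0;  out=∅∪out(0)=∅
  fail(4) 'dbaa': from fail(3)=8 chase 'a': 8 ⇒ 9;  out=∅∪out(9)=∅
  fail(10) 'baaa': from fail(9)=0 chase 'a': 0 ⇒ 0;  out=∅∪out(0)=∅
  fail(5) 'dbaaa': from fail(4)=9 chase 'a': 9 ⇒ 10;  out=∅∪out(10)=∅
  fail(11) 'baaad': from fail(10)=0 chase 'd': 0 ⇒ 1;  out={1}∪out(1)={1}
  fail(6) 'dbaaad': from fail(5)=10 chase 'd': 10 ⇒ 11;  out={0}∪out(11)={0,1}

Scan:
i=0 'd': node 0→1
i=1 'd': node 1→1 ·f
i=2 'b': node 1→2
i=3 'a': node 2→3
i=4 'a': node 3→4
i=5 'a': node 4→5
i=6 'd': node 5→6  ** P0@[1:6],P1@[2:6]
i=7 'd': node 6→1 ·f
i=8 'b': node 1→2
i=9 'd': node 2→1 ·f
i=10 'a': node 1→0 ·f
i=11 'b': node 0→7
i=12 'a': node 7→8
i=13 'a': node 8→9
i=14 'a': node 9→10
i=15 'd': node 10→11  ** P1@[11:15]
i=16 'b': node 11→2 ·f
i=17 'a': node 2→3
i=18 'a': node 3→4
i=19 'a': node 4→5
i=20 'd': node 5→6  ** P0@[15:20],P1@[16:20]
i=21 'b': node 6→2 ·f
i=22 'c': node 2→0 ·f
i=23 'a': node 0→0
i=24 'b': node 0→7
i=25 'd': node 7→1 ·f
i=26 'd': node 1→1 ·f
i=27 'b': node 1→2
i=28 'a': node 2→3
i=29 'a': node 3→4
i=30 'a': node 4→5
i=31 'd': node 5→6  ** P0@[26:31],P1@[27:31]
i=32 'd': node 6→1 ·f
i=33 'b': node 1→2
i=34 'a': node 2→3

Matches: [[6,0],[6,1],[15,1],[20,0],[20,1],[31,0],[31,1]]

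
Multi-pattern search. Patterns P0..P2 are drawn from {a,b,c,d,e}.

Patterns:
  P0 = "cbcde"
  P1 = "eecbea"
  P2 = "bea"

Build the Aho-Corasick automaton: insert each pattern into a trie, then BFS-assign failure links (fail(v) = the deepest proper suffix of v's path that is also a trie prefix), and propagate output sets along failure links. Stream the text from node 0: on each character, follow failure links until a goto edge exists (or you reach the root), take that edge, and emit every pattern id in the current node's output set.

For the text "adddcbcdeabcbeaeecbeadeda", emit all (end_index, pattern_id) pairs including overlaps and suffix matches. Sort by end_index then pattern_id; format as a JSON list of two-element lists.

Build automaton:
Trie (insert patterns):
  0='ε' goto b→12 c→1 e→6
  1='c' goto b→2
  2='cb' goto c→3
  3='cbc' goto d→4
  4='cbcd' goto e→5
  5='cbcde' goto ·  ←P0
  6='e' goto e→7
  7='ee' goto c→8
  8='eec' goto b→9
  9='eecb' goto e→10
  10='eecbe' goto a→11
  11='eecbea' goto ·  ←P1
  12='b' goto e→13
  13='be' goto a→14
  14='bea' goto ·  ←P2

BFS fail/out derivation:
  fail(1) 'c': from fail(0)=0 chase 'c': 0 ⇒ 0;  out=∅∪out(0)=∅
  fail(6) 'e': from fail(0)=0 chase 'e': 0 ⇒ 0;  out=∅∪out(0)=∅
  fail(12) 'b': from fail(0)=0 chase 'b': 0 ⇒ 0;  out=∅∪out(0)=∅
  fail(2) 'cb': from fail(1)=0 chase 'b': 0 ⇒ 12;  out=∅∪out(12)=∅
  fail(7) 'ee': from fail(6)=0 chase 'e': 0 ⇒ 6;  out=∅∪out(6)=∅
  fail(13) 'be': from fail(12)=0 chase 'e': 0 ⇒ 6;  out=∅∪out(6)=∅
  fail(3) 'cbc': from fail(2)=12 chase 'c': 12→0 ⇒ 1;  out=∅∪out(1)=∅
  fail(8) 'eec': from fail(7)=6 chase 'c': 6→0 ⇒ 1;  out=∅∪out(1)=∅
  fail(14) 'bea': from fail(13)=6 chase 'a': 6→0 ⇒ 0;  out={2}∪out(0)={2}
  fail(4) 'cbcd': from fail(3)=1 chase 'd': 1→0 ⇒ 0;  out=∅∪out(0)=∅
  fail(9) 'eecb': from fail(8)=1 chase 'b': 1 ⇒ 2;  out=∅∪out(2)=∅
  fail(5) 'cbcde': from fail(4)=0 chase 'e': 0 ⇒ 6;  out={0}∪out(6)={0}
  fail(10) 'eecbe': from fail(9)=2 chase 'e': 2→12 ⇒ 13;  out=∅∪out(13)=∅
  fail(11) 'eecbea': from fail(10)=13 chase 'a': 13 ⇒ 14;  out={1}∪out(14)={1,2}

Text stream:
[0] read 'a'  n0⇒n0
[1] read 'd'  n0⇒n0
[2] read 'd'  n0⇒n0
[3] read 'd'  n0⇒n0
[4] read 'c'  n0⇒n1
[5] read 'b'  n1⇒n2
[6] read 'c'  n2⇒n3
[7] read 'd'  n3⇒n4
[8] read 'e'  n4⇒n5  → match P0@[4:8]
[9] read 'a'  n5⇒n0 ·f
[10] read 'b'  n0⇒n12
[11] read 'c'  n12⇒n1 ·f
[12] read 'b'  n1⇒n2
[13] read 'e'  n2⇒n13 ·f
[14] read 'a'  n13⇒n14  → match P2@[12:14]
[15] read 'e'  n14⇒n6 ·f
[16] read 'e'  n6⇒n7
[17] read 'c'  n7⇒n8
[18] read 'b'  n8⇒n9
[19] read 'e'  n9⇒n10
[20] read 'a'  n10⇒n11  → match P1@[15:20],P2@[18:20]
[21] read 'd'  n11⇒n0 ·f
[22] read 'e'  n0⇒n6
[23] read 'd'  n6⇒n0 ·f
[24] read 'a'  n0⇒n0

All matches (sorted): [[8,0],[14,2],[20,1],[20,2]]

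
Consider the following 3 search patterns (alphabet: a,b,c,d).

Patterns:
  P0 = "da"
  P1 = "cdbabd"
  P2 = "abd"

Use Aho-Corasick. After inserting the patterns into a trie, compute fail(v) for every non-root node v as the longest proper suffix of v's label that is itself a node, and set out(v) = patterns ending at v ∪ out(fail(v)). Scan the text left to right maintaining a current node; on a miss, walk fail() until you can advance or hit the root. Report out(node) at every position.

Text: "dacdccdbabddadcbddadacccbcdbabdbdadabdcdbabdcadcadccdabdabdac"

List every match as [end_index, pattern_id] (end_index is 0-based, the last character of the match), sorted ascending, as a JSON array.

Build:
Trie (insert patterns):
  0='ε' goto a→9 c→3 d→1
  1='d' goto a→2
  2='da' goto ·  [P0 ends]
  3='c' goto d→4
  4='cd' goto b→5
  5='cdb' goto a→6
  6='cdba' goto b→7
  7='cdbab' goto d→8
  8='cdbabd' goto ·  [P1 ends]
  9='a' goto b→10
  10='ab' goto d→11
  11='abd' goto ·  [P2 ends]

BFS fail/out derivation:
  fail(1) 'd': from fail(0)=0 chase 'd': 0 ⇒ 0;  out=∅∪out(0)=∅
  fail(3) 'c': from fail(0)=0 chase 'c': 0 ⇒ 0;  out=∅∪out(0)=∅
  fail(9) 'a': from fail(0)=0 chase 'a': 0 ⇒ 0;  out=∅∪out(0)=∅
  fail(2) 'da': from fail(1)=0 chase 'a': 0 ⇒ 9;  out={0}∪out(9)={0}
  fail(4) 'cd': from fail(3)=0 chase 'd': 0 ⇒ 1;  out=∅∪out(1)=∅
  fail(10) 'ab': from fail(9)=0 chase 'b': 0 ⇒ 0;  out=∅∪out(0)=∅
  fail(5) 'cdb': from fail(4)=1 chase 'b': 1→0 ⇒ 0;  out=∅∪out(0)=∅
  fail(11) 'abd': from fail(10)=0 chase 'd': 0 ⇒ 1;  out={2}∪out(1)={2}
  fail(6) 'cdba': from fail(5)=0 chase 'a': 0 ⇒ 9;  out=∅∪out(9)=∅
  fail(7) 'cdbab': from fail(6)=9 chase 'b': 9 ⇒ 10;  out=∅∪out(10)=∅
  fail(8) 'cdbabd': from fail(7)=10 chase 'd': 10 ⇒ 11;  out={1}∪out(11)={1,2}

Scan:
pos 0 'd': at 1
pos 1 'a': at 2  → match P0@[0:1]
pos 2 'c': at 3 ·f
pos 3 'd': at 4
pos 4 'c': at 3 ·f
pos 5 'c': at 3 ·f
pos 6 'd': at 4
pos 7 'b': at 5
pos 8 'a': at 6
pos 9 'b': at 7
pos 10 'd': at 8  → match P1@[5:10],P2@[8:10]
pos 11 'd': at 1 ·f
pos 12 'a': at 2  → match P0@[11:12]
pos 13 'd': at 1 ·f
pos 14 'c': at 3 ·f
pos 15 'b': at 0 ·f
pos 16 'd': at 1
pos 17 'd': at 1 ·f
pos 18 'a': at 2  → match P0@[17:18]
pos 19 'd': at 1 ·f
pos 20 'a': at 2  → match P0@[19:20]
pos 21 'c': at 3 ·f
pos 22 'c': at 3 ·f
pos 23 'c': at 3 ·f
pos 24 'b': at 0 ·f
pos 25 'c': at 3
pos 26 'd': at 4
pos 27 'b': at 5
pos 28 'a': at 6
pos 29 'b': at 7
pos 30 'd': at 8  → match P1@[25:30],P2@[28:30]
pos 31 'b': at 0 ·f
pos 32 'd': at 1
pos 33 'a': at 2  → match P0@[32:33]
pos 34 'd': at 1 ·f
pos 35 'a': at 2  → match P0@[34:35]
pos 36 'b': at 10 ·f
pos 37 'd': at 11  → match P2@[35:37]
pos 38 'c': at 3 ·f
pos 39 'd': at 4
pos 40 'b': at 5
pos 41 'a': at 6
pos 42 'b': at 7
pos 43 'd': at 8  → match P1@[38:43],P2@[41:43]
pos 44 'c': at 3 ·f
pos 45 'a': at 9 ·f
pos 46 'd': at 1 ·f
pos 47 'c': at 3 ·f
pos 48 'a': at 9 ·f
pos 49 'd': at 1 ·f
pos 50 'c': at 3 ·f
pos 51 'c': at 3 ·f
pos 52 'd': at 4
pos 53 'a': at 2 ·f  → match P0@[52:53]
pos 54 'b': at 10 ·f
pos 55 'd': at 11  → match P2@[53:55]
pos 56 'a': at 2 ·f  → match P0@[55:56]
pos 57 'b': at 10 ·f
pos 58 'd': at 11  → match P2@[56:58]
pos 59 'a': at 2 ·f  → match P0@[58:59]
pos 60 'c': at 3 ·f

Result: [[1,0],[10,1],[10,2],[12,0],[18,0],[20,0],[30,1],[30,2],[33,0],[35,0],[37,2],[43,1],[43,2],[53,0],[55,2],[56,0],[58,2],[59,0]]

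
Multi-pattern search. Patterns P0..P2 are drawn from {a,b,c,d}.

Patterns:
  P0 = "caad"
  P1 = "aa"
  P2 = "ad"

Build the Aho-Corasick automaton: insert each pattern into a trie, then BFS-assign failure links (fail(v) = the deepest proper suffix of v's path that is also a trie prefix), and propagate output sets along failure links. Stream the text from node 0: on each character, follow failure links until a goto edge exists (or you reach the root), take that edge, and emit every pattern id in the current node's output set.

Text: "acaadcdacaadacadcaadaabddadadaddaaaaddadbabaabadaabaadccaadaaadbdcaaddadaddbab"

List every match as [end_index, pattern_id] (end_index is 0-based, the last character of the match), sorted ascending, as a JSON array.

Build:
Trie nodes:
  n0 'ε': a→5 c→1
  n1 'c': a→2
  n2 'ca': a→3
  n3 'caa': d→4
  n4 'caad': ·  ←P0
  n5 'a': a→6 d→7
  n6 'aa': ·  ←P1
  n7 'ad': ·  ←P2

Failure links (BFS by depth):
  fail(1) 'c': from fail(0)=0 chase 'c': 0 ⇒ 0;  out=∅∪out(0)=∅
  fail(5) 'a': from fail(0)=0 chase 'a': 0 ⇒ 0;  out=∅∪out(0)=∅
  fail(2) 'ca': from fail(1)=0 chase 'a': 0 ⇒ 5;  out=∅∪out(5)=∅
  fail(6) 'aa': from fail(5)=0 chase 'a': 0 ⇒ 5;  out={1}∪out(5)={1}
  fail(7) 'ad': from fail(5)=0 chase 'd': 0 ⇒ 0;  out={2}∪out(0)={2}
  fail(3) 'caa': from fail(2)=5 chase 'a': 5 ⇒ 6;  out=∅∪out(6)={1}
  fail(4) 'caad': from fail(3)=6 chase 'd': 6→5 ⇒ 7;  out={0}∪out(7)={0,2}

Run:
pos 0 'a': at 5
pos 1 'c': at 1 ·f
pos 2 'a': at 2
pos 3 'a': at 3  emit P1@[2:3]
pos 4 'd': at 4  emit P0@[1:4],P2@[3:4]
pos 5 'c': at 1 ·f
pos 6 'd': at 0 ·f
pos 7 'a': at 5
pos 8 'c': at 1 ·f
pos 9 'a': at 2
pos 10 'a': at 3  emit P1@[9:10]
pos 11 'd': at 4  emit P0@[8:11],P2@[10:11]
pos 12 'a': at 5 ·f
pos 13 'c': at 1 ·f
pos 14 'a': at 2
pos 15 'd': at 7 ·f  emit P2@[14:15]
pos 16 'c': at 1 ·f
pos 17 'a': at 2
pos 18 'a': at 3  emit P1@[17:18]
pos 19 'd': at 4  emit P0@[16:19],P2@[18:19]
pos 20 'a': at 5 ·f
pos 21 'a': at 6  emit P1@[20:21]
pos 22 'b': at 0 ·f
pos 23 'd': at 0
pos 24 'd': at 0
pos 25 'a': at 5
pos 26 'd': at 7  emit P2@[25:26]
pos 27 'a': at 5 ·f
pos 28 'd': at 7  emit P2@[27:28]
pos 29 'a': at 5 ·f
pos 30 'd': at 7  emit P2@[29:30]
pos 31 'd': at 0 ·f
pos 32 'a': at 5
pos 33 'a': at 6  emit P1@[32:33]
pos 34 'a': at 6 ·f  emit P1@[33:34]
pos 35 'a': at 6 ·f  emit P1@[34:35]
pos 36 'd': at 7 ·f  emit P2@[35:36]
pos 37 'd': at 0 ·f
pos 38 'a': at 5
pos 39 'd': at 7  emit P2@[38:39]
pos 40 'b': at 0 ·f
pos 41 'a': at 5
pos 42 'b': at 0 ·f
pos 43 'a': at 5
pos 44 'a': at 6  emit P1@[43:44]
pos 45 'b': at 0 ·f
pos 46 'a': at 5
pos 47 'd': at 7  emit P2@[46:47]
pos 48 'a': at 5 ·f
pos 49 'a': at 6  emit P1@[48:49]
pos 50 'b': at 0 ·f
pos 51 'a': at 5
pos 52 'a': at 6  emit P1@[51:52]
pos 53 'd': at 7 ·f  emit P2@[52:53]
pos 54 'c': at 1 ·f
pos 55 'c': at 1 ·f
pos 56 'a': at 2
pos 57 'a': at 3  emit P1@[56:57]
pos 58 'd': at 4  emit P0@[55:58],P2@[57:58]
pos 59 'a': at 5 ·f
pos 60 'a': at 6  emit P1@[59:60]
pos 61 'a': at 6 ·f  emit P1@[60:61]
pos 62 'd': at 7 ·f  emit P2@[61:62]
pos 63 'b': at 0 ·f
pos 64 'd': at 0
pos 65 'c': at 1
pos 66 'a': at 2
pos 67 'a': at 3  emit P1@[66:67]
pos 68 'd': at 4  emit P0@[65:68],P2@[67:68]
pos 69 'd': at 0 ·f
pos 70 'a': at 5
pos 71 'd': at 7  emit P2@[70:71]
pos 72 'a': at 5 ·f
pos 73 'd': at 7  emit P2@[72:73]
pos 74 'd': at 0 ·f
pos 75 'b': at 0
pos 76 'a': at 5
pos 77 'b': at 0 ·f

Result: [[3,1],[4,0],[4,2],[10,1],[11,0],[11,2],[15,2],[18,1],[19,0],[19,2],[21,1],[26,2],[28,2],[30,2],[33,1],[34,1],[35,1],[36,2],[39,2],[44,1],[47,2],[49,1],[52,1],[53,2],[57,1],[58,0],[58,2],[60,1],[61,1],[62,2],[67,1],[68,0],[68,2],[71,2],[73,2]]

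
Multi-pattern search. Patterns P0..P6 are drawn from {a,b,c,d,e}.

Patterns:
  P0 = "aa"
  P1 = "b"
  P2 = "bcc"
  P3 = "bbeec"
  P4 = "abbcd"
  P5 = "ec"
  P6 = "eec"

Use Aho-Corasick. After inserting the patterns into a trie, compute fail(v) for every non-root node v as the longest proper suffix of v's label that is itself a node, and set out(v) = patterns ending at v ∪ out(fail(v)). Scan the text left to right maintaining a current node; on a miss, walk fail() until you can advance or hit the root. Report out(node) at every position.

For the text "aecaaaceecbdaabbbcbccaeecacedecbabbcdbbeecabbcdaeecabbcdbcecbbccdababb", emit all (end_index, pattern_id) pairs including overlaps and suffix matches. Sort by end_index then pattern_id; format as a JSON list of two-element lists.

Build:
Trie (insert patterns):
  0='ε' goto a→1 b→3 e→14
  1='a' goto a→2 b→10
  2='aa' goto ·  [P0 ends]
  3='b' goto b→6 c→4  [P1 ends]
  4='bc' goto c→5
  5='bcc' goto ·  [P2 ends]
  6='bb' goto e→7
  7='bbe' goto e→8
  8='bbee' goto c→9
  9='bbeec' goto ·  [P3 ends]
  10='ab' goto b→11
  11='abb' goto c→12
  12='abbc' goto d→13
  13='abbcd' goto ·  [P4 ends]
  14='e' goto c→15 e→16
  15='ec' goto ·  [P5 ends]
  16='ee' goto c→17
  17='eec' goto ·  [P6 ends]

BFS fail/out derivation:
  n1('a'): parent n0 fail=0; on 'a' 0 → fail=0;  out ∅∪∅=∅
  n3('b'): parent n0 fail=0; on 'b' 0 → fail=0;  out {1}∪∅={1}
  n14('e'): parent n0 fail=0; on 'e' 0 → fail=0;  out ∅∪∅=∅
  n2('aa'): parent n1 fail=0; on 'a' 0 → fail=1;  out {0}∪∅={0}
  n4('bc'): parent n3 fail=0; on 'c' 0 → fail=0;  out ∅∪∅=∅
  n6('bb'): parent n3 fail=0; on 'b' 0 → fail=3;  out ∅∪{1}={1}
  n10('ab'): parent n1 fail=0; on 'b' 0 → fail=3;  out ∅∪{1}={1}
  n15('ec'): parent n14 fail=0; on 'c' 0 → fail=0;  out {5}∪∅={5}
  n16('ee'): parent n14 fail=0; on 'e' 0 → fail=14;  out ∅∪∅=∅
  n5('bcc'): parent n4 fail=0; on 'c' 0 → fail=0;  out {2}∪∅={2}
  n7('bbe'): parent n6 fail=3; on 'e' 3→0 → fail=14;  out ∅∪∅=∅
  n11('abb'): parent n10 fail=3; on 'b' 3 → fail=6;  out ∅∪{1}={1}
  n17('eec'): parent n16 fail=14; on 'c' 14 → fail=15;  out {6}∪{5}={5,6}
  n8('bbee'): parent n7 fail=14; on 'e' 14 → fail=16;  out ∅∪∅=∅
  n12('abbc'): parent n11 fail=6; on 'c' 6→3 → fail=4;  out ∅∪∅=∅
  n9('bbeec'): parent n8 fail=16; on 'c' 16 → fail=17;  out {3}∪{5,6}={3,5,6}
  n13('abbcd'): parent n12 fail=4; on 'd' 4→0 → fail=0;  out {4}∪∅={4}

Scan:
pos 0 'a': at 1
pos 1 'e': at 14 ·f
pos 2 'c': at 15  ** P5@[1:2]
pos 3 'a': at 1 ·f
pos 4 'a': at 2  ** P0@[3:4]
pos 5 'a': at 2 ·f  ** P0@[4:5]
pos 6 'c': at 0 ·f
pos 7 'e': at 14
pos 8 'e': at 16
pos 9 'c': at 17  ** P5@[8:9],P6@[7:9]
pos 10 'b': at 3 ·f  ** P1@[10:10]
pos 11 'd': at 0 ·f
pos 12 'a': at 1
pos 13 'a': at 2  ** P0@[12:13]
pos 14 'b': at 10 ·f  ** P1@[14:14]
pos 15 'b': at 11  ** P1@[15:15]
pos 16 'b': at 6 ·f  ** P1@[16:16]
pos 17 'c': at 4 ·f
pos 18 'b': at 3 ·f  ** P1@[18:18]
pos 19 'c': at 4
pos 20 'c': at 5  ** P2@[18:20]
pos 21 'a': at 1 ·f
pos 22 'e': at 14 ·f
pos 23 'e': at 16
pos 24 'c': at 17  ** P5@[23:24],P6@[22:24]
pos 25 'a': at 1 ·f
pos 26 'c': at 0 ·f
pos 27 'e': at 14
pos 28 'd': at 0 ·f
pos 29 'e': at 14
pos 30 'c': at 15  ** P5@[29:30]
pos 31 'b': at 3 ·f  ** P1@[31:31]
pos 32 'a': at 1 ·f
pos 33 'b': at 10  ** P1@[33:33]
pos 34 'b': at 11  ** P1@[34:34]
pos 35 'c': at 12
pos 36 'd': at 13  ** P4@[32:36]
pos 37 'b': at 3 ·f  ** P1@[37:37]
pos 38 'b': at 6  ** P1@[38:38]
pos 39 'e': at 7
pos 40 'e': at 8
pos 41 'c': at 9  ** P3@[37:41],P5@[40:41],P6@[39:41]
pos 42 'a': at 1 ·f
pos 43 'b': at 10  ** P1@[43:43]
pos 44 'b': at 11  ** P1@[44:44]
pos 45 'c': at 12
pos 46 'd': at 13  ** P4@[42:46]
pos 47 'a': at 1 ·f
pos 48 'e': at 14 ·f
pos 49 'e': at 16
pos 50 'c': at 17  ** P5@[49:50],P6@[48:50]
pos 51 'a': at 1 ·f
pos 52 'b': at 10  ** P1@[52:52]
pos 53 'b': at 11  ** P1@[53:53]
pos 54 'c': at 12
pos 55 'd': at 13  ** P4@[51:55]
pos 56 'b': at 3 ·f  ** P1@[56:56]
pos 57 'c': at 4
pos 58 'e': at 14 ·f
pos 59 'c': at 15  ** P5@[58:59]
pos 60 'b': at 3 ·f  ** P1@[60:60]
pos 61 'b': at 6  ** P1@[61:61]
pos 62 'c': at 4 ·f
pos 63 'c': at 5  ** P2@[61:63]
pos 64 'd': at 0 ·f
pos 65 'a': at 1
pos 66 'b': at 10  ** P1@[66:66]
pos 67 'a': at 1 ·f
pos 68 'b': at 10  ** P1@[68:68]
pos 69 'b': at 11  ** P1@[69:69]

Matches: [[2,5],[4,0],[5,0],[9,5],[9,6],[10,1],[13,0],[14,1],[15,1],[16,1],[18,1],[20,2],[24,5],[24,6],[30,5],[31,1],[33,1],[34,1],[36,4],[37,1],[38,1],[41,3],[41,5],[41,6],[43,1],[44,1],[46,4],[50,5],[50,6],[52,1],[53,1],[55,4],[56,1],[59,5],[60,1],[61,1],[63,2],[66,1],[68,1],[69,1]]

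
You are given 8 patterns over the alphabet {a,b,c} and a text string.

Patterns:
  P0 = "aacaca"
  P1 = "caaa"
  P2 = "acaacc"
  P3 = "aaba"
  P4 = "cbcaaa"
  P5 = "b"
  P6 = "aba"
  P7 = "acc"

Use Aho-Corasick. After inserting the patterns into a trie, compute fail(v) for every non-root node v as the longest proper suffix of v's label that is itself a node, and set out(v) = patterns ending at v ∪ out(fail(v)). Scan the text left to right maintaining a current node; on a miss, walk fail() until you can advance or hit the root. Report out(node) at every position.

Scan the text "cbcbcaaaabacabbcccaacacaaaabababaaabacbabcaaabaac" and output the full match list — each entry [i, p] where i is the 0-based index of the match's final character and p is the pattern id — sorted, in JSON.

Construct AC machine:
Trie nodes:
  0='ε' goto a→1 b→23 c→7
  1='a' goto a→2 b→24 c→11
  2='aa' goto b→16 c→3
  3='aac' goto a→4
  4='aaca' goto c→5
  5='aacac' goto a→6
  6='aacaca' goto ·  ←P0
  7='c' goto a→8 b→18
  8='ca' goto a→9
  9='caa' goto a→10
  10='caaa' goto ·  ←P1
  11='ac' goto a→12 c→26
  12='aca' goto a→13
  13='acaa' goto c→14
  14='acaac' goto c→15
  15='acaacc' goto ·  ←P2
  16='aab' goto a→17
  17='aaba' goto ·  ←P3
  18='cb' goto c→19
  19='cbc' goto a→20
  20='cbca' goto a→21
  21='cbcaa' goto a→22
  22='cbcaaa' goto ·  ←P4
  23='b' goto ·  ←P5
  24='ab' goto a→25
  25='aba' goto ·  ←P6
  26='acc' goto ·  ←P7

Failure links (BFS by depth):
  fail(1) 'a': from fail(0)=0 chase 'a': 0 ⇒ 0;  out=∅∪out(0)=∅
  fail(7) 'c': from fail(0)=0 chase 'c': 0 ⇒ 0;  out=∅∪out(0)=∅
  fail(23) 'b': from fail(0)=0 chase 'b': 0 ⇒ 0;  out={5}∪out(0)={5}
  fail(2) 'aa': from fail(1)=0 chase 'a': 0 ⇒ 1;  out=∅∪out(1)=∅
  fail(8) 'ca': from fail(7)=0 chase 'a': 0 ⇒ 1;  out=∅∪out(1)=∅
  fail(11) 'ac': from fail(1)=0 chase 'c': 0 ⇒ 7;  out=∅∪out(7)=∅
  fail(18) 'cb': from fail(7)=0 chase 'b': 0 ⇒ 23;  out=∅∪out(23)={5}
  fail(24) 'ab': from fail(1)=0 chase 'b': 0 ⇒ 23;  out=∅∪out(23)={5}
  fail(3) 'aac': from fail(2)=1 chase 'c': 1 ⇒ 11;  out=∅∪out(11)=∅
  fail(9) 'caa': from fail(8)=1 chase 'a': 1 ⇒ 2;  out=∅∪out(2)=∅
  fail(12) 'aca': from fail(11)=7 chase 'a': 7 ⇒ 8;  out=∅∪out(8)=∅
  fail(16) 'aab': from fail(2)=1 chase 'b': 1 ⇒ 24;  out=∅∪out(24)={5}
  fail(19) 'cbc': from fail(18)=23 chase 'c': 23→0 ⇒ 7;  out=∅∪out(7)=∅
  fail(25) 'aba': from fail(24)=23 chase 'a': 23→0 ⇒ 1;  out={6}∪out(1)={6}
  fail(26) 'acc': from fail(11)=7 chase 'c': 7→0 ⇒ 7;  out={7}∪out(7)={7}
  fail(4) 'aaca': from fail(3)=11 chase 'a': 11 ⇒ 12;  out=∅∪out(12)=∅
  fail(10) 'caaa': from fail(9)=2 chase 'a': 2→1 ⇒ 2;  out={1}∪out(2)={1}
  fail(13) 'acaa': from fail(12)=8 chase 'a': 8 ⇒ 9;  out=∅∪out(9)=∅
  fail(17) 'aaba': from fail(16)=24 chase 'a': 24 ⇒ 25;  out={3}∪out(25)={3,6}
  fail(20) 'cbca': from fail(19)=7 chase 'a': 7 ⇒ 8;  out=∅∪out(8)=∅
  fail(5) 'aacac': from fail(4)=12 chase 'c': 12→8→1 ⇒ 11;  out=∅∪out(11)=∅
  fail(14) 'acaac': from fail(13)=9 chase 'c': 9→2 ⇒ 3;  out=∅∪out(3)=∅
  fail(21) 'cbcaa': from fail(20)=8 chase 'a': 8 ⇒ 9;  out=∅∪out(9)=∅
  fail(6) 'aacaca': from fail(5)=11 chase 'a': 11 ⇒ 12;  out={0}∪out(12)={0}
  fail(15) 'acaacc': from fail(14)=3 chase 'c': 3→11 ⇒ 26;  out={2}∪out(26)={2,7}
  fail(22) 'cbcaaa': from fail(21)=9 chase 'a': 9 ⇒ 10;  out={4}∪out(10)={1,4}

Run:
[0] read 'c'  n0⇒n7
[1] read 'b'  n7⇒n18  emit P5@[1:1]
[2] read 'c'  n18⇒n19
[3] read 'b'  n19⇒n18 (fail-walked)  emit P5@[3:3]
[4] read 'c'  n18⇒n19
[5] read 'a'  n19⇒n20
[6] read 'a'  n20⇒n21
[7] read 'a'  n21⇒n22  emit P1@[4:7],P4@[2:7]
[8] read 'a'  n22⇒n2 (fail-walked)
[9] read 'b'  n2⇒n16  emit P5@[9:9]
[10] read 'a'  n16⇒n17  emit P3@[7:10],P6@[8:10]
[11] read 'c'  n17⇒n11 (fail-walked)
[12] read 'a'  n11⇒n12
[13] read 'b'  n12⇒n24 (fail-walked)  emit P5@[13:13]
[14] read 'b'  n24⇒n23 (fail-walked)  emit P5@[14:14]
[15] read 'c'  n23⇒n7 (fail-walked)
[16] read 'c'  n7⇒n7 (fail-walked)
[17] read 'c'  n7⇒n7 (fail-walked)
[18] read 'a'  n7⇒n8
[19] read 'a'  n8⇒n9
[20] read 'c'  n9⇒n3 (fail-walked)
[21] read 'a'  n3⇒n4
[22] read 'c'  n4⇒n5
[23] read 'a'  n5⇒n6  emit P0@[18:23]
[24] read 'a'  n6⇒n13 (fail-walked)
[25] read 'a'  n13⇒n10 (fail-walked)  emit P1@[22:25]
[26] read 'a'  n10⇒n2 (fail-walked)
[27] read 'b'  n2⇒n16  emit P5@[27:27]
[28] read 'a'  n16⇒n17  emit P3@[25:28],P6@[26:28]
[29] read 'b'  n17⇒n24 (fail-walked)  emit P5@[29:29]
[30] read 'a'  n24⇒n25  emit P6@[28:30]
[31] read 'b'  n25⇒n24 (fail-walked)  emit P5@[31:31]
[32] read 'a'  n24⇒n25  emit P6@[30:32]
[33] read 'a'  n25⇒n2 (fail-walked)
[34] read 'a'  n2⇒n2 (fail-walked)
[35] read 'b'  n2⇒n16  emit P5@[35:35]
[36] read 'a'  n16⇒n17  emit P3@[33:36],P6@[34:36]
[37] read 'c'  n17⇒n11 (fail-walked)
[38] read 'b'  n11⇒n18 (fail-walked)  emit P5@[38:38]
[39] read 'a'  n18⇒n1 (fail-walked)
[40] read 'b'  n1⇒n24  emit P5@[40:40]
[41] read 'c'  n24⇒n7 (fail-walked)
[42] read 'a'  n7⇒n8
[43] read 'a'  n8⇒n9
[44] read 'a'  n9⇒n10  emit P1@[41:44]
[45] read 'b'  n10⇒n16 (fail-walked)  emit P5@[45:45]
[46] read 'a'  n16⇒n17  emit P3@[43:46],P6@[44:46]
[47] read 'a'  n17⇒n2 (fail-walked)
[48] read 'c'  n2⇒n3

Result: [[1,5],[3,5],[7,1],[7,4],[9,5],[10,3],[10,6],[13,5],[14,5],[23,0],[25,1],[27,5],[28,3],[28,6],[29,5],[30,6],[31,5],[32,6],[35,5],[36,3],[36,6],[38,5],[40,5],[44,1],[45,5],[46,3],[46,6]]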